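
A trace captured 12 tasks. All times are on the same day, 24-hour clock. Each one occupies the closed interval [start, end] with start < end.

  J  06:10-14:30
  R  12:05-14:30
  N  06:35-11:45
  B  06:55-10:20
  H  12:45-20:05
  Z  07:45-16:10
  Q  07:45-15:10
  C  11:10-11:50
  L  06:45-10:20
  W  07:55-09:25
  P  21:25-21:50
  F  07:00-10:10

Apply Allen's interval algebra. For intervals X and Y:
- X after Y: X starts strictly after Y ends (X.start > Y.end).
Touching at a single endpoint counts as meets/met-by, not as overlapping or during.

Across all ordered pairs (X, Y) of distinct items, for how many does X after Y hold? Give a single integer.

Checking all 132 ordered pairs for relation 'after'; matching pairs in alphabetical order:
(C, B): C after B ✓
(C, F): C after F ✓
(C, L): C after L ✓
(C, W): C after W ✓
(H, B): H after B ✓
(H, C): H after C ✓
(H, F): H after F ✓
(H, L): H after L ✓
(H, N): H after N ✓
(H, W): H after W ✓
(P, B): P after B ✓
(P, C): P after C ✓
(P, F): P after F ✓
(P, H): P after H ✓
(P, J): P after J ✓
(P, L): P after L ✓
(P, N): P after N ✓
(P, Q): P after Q ✓
(P, R): P after R ✓
(P, W): P after W ✓
(P, Z): P after Z ✓
(R, B): R after B ✓
(R, C): R after C ✓
(R, F): R after F ✓
... plus 3 further pairs not listed.
Count: 27.

27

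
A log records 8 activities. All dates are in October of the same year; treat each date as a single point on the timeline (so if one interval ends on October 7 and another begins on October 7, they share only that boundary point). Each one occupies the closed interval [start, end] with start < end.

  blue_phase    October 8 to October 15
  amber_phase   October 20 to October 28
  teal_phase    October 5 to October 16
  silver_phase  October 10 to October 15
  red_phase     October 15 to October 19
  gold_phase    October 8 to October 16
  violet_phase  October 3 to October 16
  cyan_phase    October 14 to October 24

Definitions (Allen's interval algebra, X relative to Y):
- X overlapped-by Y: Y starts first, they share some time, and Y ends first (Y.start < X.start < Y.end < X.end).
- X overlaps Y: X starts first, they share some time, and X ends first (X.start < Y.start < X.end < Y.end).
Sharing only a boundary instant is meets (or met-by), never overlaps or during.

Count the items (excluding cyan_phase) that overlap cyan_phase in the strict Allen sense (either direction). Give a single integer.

6

Target cyan_phase = [October 14, October 24].
amber_phase [October 20, October 28] → overlapped-by → counts.
blue_phase [October 8, October 15] → overlaps → counts.
gold_phase [October 8, October 16] → overlaps → counts.
red_phase [October 15, October 19] → during → no.
silver_phase [October 10, October 15] → overlaps → counts.
teal_phase [October 5, October 16] → overlaps → counts.
violet_phase [October 3, October 16] → overlaps → counts.
Total: 6.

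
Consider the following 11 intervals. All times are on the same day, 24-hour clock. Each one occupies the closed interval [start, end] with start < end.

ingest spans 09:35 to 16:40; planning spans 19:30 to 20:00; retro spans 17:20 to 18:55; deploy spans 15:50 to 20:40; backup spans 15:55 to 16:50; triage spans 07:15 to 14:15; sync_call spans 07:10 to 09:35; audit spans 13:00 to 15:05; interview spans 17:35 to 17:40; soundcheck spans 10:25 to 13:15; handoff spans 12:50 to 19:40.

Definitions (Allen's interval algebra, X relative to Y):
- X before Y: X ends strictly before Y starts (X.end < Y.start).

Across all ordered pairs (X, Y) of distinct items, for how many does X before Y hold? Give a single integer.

31

Checking all 110 ordered pairs for relation 'before'; matching pairs in alphabetical order:
(audit, backup): audit before backup ✓
(audit, deploy): audit before deploy ✓
(audit, interview): audit before interview ✓
(audit, planning): audit before planning ✓
(audit, retro): audit before retro ✓
(backup, interview): backup before interview ✓
(backup, planning): backup before planning ✓
(backup, retro): backup before retro ✓
(ingest, interview): ingest before interview ✓
(ingest, planning): ingest before planning ✓
(ingest, retro): ingest before retro ✓
(interview, planning): interview before planning ✓
(retro, planning): retro before planning ✓
(soundcheck, backup): soundcheck before backup ✓
(soundcheck, deploy): soundcheck before deploy ✓
(soundcheck, interview): soundcheck before interview ✓
(soundcheck, planning): soundcheck before planning ✓
(soundcheck, retro): soundcheck before retro ✓
(sync_call, audit): sync_call before audit ✓
(sync_call, backup): sync_call before backup ✓
(sync_call, deploy): sync_call before deploy ✓
(sync_call, handoff): sync_call before handoff ✓
(sync_call, interview): sync_call before interview ✓
(sync_call, planning): sync_call before planning ✓
... plus 7 further pairs not listed.
Count: 31.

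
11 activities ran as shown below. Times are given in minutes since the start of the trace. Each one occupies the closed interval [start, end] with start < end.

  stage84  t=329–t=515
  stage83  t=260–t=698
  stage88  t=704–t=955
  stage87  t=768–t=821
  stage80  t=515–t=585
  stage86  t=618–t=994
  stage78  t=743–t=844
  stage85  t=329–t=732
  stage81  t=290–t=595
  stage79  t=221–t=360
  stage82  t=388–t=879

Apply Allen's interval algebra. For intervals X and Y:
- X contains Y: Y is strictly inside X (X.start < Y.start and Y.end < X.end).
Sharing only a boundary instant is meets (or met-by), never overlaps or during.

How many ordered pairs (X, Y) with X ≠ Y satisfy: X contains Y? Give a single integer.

15

Checking all 110 ordered pairs for relation 'contains'; matching pairs in alphabetical order:
(stage78, stage87): stage78 contains stage87 ✓
(stage81, stage80): stage81 contains stage80 ✓
(stage81, stage84): stage81 contains stage84 ✓
(stage82, stage78): stage82 contains stage78 ✓
(stage82, stage80): stage82 contains stage80 ✓
(stage82, stage87): stage82 contains stage87 ✓
(stage83, stage80): stage83 contains stage80 ✓
(stage83, stage81): stage83 contains stage81 ✓
(stage83, stage84): stage83 contains stage84 ✓
(stage85, stage80): stage85 contains stage80 ✓
(stage86, stage78): stage86 contains stage78 ✓
(stage86, stage87): stage86 contains stage87 ✓
(stage86, stage88): stage86 contains stage88 ✓
(stage88, stage78): stage88 contains stage78 ✓
(stage88, stage87): stage88 contains stage87 ✓
Count: 15.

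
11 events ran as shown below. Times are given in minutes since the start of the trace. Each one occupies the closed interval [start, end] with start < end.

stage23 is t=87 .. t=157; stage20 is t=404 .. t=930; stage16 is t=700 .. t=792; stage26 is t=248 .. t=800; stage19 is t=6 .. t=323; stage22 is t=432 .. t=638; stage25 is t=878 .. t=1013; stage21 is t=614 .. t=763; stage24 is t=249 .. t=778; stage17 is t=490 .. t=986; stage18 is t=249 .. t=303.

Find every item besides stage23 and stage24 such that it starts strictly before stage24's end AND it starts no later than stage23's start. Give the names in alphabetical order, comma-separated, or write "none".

stage19

Conditions: its start is strictly before stage24's end (X.start < t=778) AND its start is no later than stage23's start (X.start <= t=87).
stage16: start t=700 < t=778? ✓; start t=700 <= t=87? ✗ → no.
stage17: start t=490 < t=778? ✓; start t=490 <= t=87? ✗ → no.
stage18: start t=249 < t=778? ✓; start t=249 <= t=87? ✗ → no.
stage19: start t=6 < t=778? ✓; start t=6 <= t=87? ✓ → yes.
stage20: start t=404 < t=778? ✓; start t=404 <= t=87? ✗ → no.
stage21: start t=614 < t=778? ✓; start t=614 <= t=87? ✗ → no.
stage22: start t=432 < t=778? ✓; start t=432 <= t=87? ✗ → no.
stage25: start t=878 < t=778? ✗; start t=878 <= t=87? ✗ → no.
stage26: start t=248 < t=778? ✓; start t=248 <= t=87? ✗ → no.
Result: stage19.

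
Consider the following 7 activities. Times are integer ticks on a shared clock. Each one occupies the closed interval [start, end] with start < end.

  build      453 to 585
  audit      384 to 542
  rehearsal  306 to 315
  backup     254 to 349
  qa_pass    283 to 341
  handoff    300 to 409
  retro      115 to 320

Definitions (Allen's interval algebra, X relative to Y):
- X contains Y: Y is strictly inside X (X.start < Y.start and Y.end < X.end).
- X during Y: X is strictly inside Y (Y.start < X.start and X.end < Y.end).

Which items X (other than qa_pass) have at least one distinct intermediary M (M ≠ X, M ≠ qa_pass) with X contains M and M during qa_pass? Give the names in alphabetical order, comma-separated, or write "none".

backup, handoff, retro

Target qa_pass = [283, 341].
Intermediaries M with M during qa_pass: rehearsal.
Via rehearsal — items with X contains rehearsal: backup, handoff, retro.
Union: backup, handoff, retro.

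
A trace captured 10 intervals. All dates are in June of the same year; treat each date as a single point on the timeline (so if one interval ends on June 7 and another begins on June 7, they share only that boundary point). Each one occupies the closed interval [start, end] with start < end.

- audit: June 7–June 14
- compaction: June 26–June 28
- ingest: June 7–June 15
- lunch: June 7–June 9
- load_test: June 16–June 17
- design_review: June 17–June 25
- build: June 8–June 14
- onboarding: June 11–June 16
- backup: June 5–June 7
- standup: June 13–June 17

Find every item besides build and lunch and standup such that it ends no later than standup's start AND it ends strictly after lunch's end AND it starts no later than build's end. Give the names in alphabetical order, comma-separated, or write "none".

Conditions: its end is no later than standup's start (X.end <= June 13) AND its end is strictly after lunch's end (X.end > June 9) AND its start is no later than build's end (X.start <= June 14).
audit: end June 14 <= June 13? ✗; end June 14 > June 9? ✓; start June 7 <= June 14? ✓ → no.
backup: end June 7 <= June 13? ✓; end June 7 > June 9? ✗; start June 5 <= June 14? ✓ → no.
compaction: end June 28 <= June 13? ✗; end June 28 > June 9? ✓; start June 26 <= June 14? ✗ → no.
design_review: end June 25 <= June 13? ✗; end June 25 > June 9? ✓; start June 17 <= June 14? ✗ → no.
ingest: end June 15 <= June 13? ✗; end June 15 > June 9? ✓; start June 7 <= June 14? ✓ → no.
load_test: end June 17 <= June 13? ✗; end June 17 > June 9? ✓; start June 16 <= June 14? ✗ → no.
onboarding: end June 16 <= June 13? ✗; end June 16 > June 9? ✓; start June 11 <= June 14? ✓ → no.
Result: none.

none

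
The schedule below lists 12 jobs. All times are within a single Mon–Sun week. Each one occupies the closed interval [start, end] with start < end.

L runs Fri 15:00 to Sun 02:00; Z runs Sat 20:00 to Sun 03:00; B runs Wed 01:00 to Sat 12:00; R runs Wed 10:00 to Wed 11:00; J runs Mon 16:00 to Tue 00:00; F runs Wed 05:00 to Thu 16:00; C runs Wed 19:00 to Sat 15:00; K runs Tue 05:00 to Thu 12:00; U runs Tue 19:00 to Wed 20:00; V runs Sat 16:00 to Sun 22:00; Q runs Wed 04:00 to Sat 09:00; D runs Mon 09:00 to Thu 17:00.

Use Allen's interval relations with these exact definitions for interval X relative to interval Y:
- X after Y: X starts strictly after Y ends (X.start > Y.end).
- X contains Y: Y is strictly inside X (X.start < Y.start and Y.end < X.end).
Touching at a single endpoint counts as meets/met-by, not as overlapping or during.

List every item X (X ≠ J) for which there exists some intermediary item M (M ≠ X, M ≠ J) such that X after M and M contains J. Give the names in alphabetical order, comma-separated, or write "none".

L, V, Z

Target J = [Mon 16:00, Tue 00:00].
Intermediaries M with M contains J: D.
Via D — items with X after D: L, V, Z.
Union: L, V, Z.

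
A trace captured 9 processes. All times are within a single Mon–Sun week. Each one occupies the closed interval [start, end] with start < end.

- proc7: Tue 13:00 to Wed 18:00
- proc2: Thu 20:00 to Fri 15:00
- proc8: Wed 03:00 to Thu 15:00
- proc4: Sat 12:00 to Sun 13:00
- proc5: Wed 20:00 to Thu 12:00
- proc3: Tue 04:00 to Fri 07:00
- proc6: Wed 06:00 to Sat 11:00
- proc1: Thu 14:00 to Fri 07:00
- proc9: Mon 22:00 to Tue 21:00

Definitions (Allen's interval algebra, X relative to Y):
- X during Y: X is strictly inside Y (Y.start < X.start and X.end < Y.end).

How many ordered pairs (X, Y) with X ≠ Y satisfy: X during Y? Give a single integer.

Checking all 72 ordered pairs for relation 'during'; matching pairs in alphabetical order:
(proc1, proc6): proc1 during proc6 ✓
(proc2, proc6): proc2 during proc6 ✓
(proc5, proc3): proc5 during proc3 ✓
(proc5, proc6): proc5 during proc6 ✓
(proc5, proc8): proc5 during proc8 ✓
(proc7, proc3): proc7 during proc3 ✓
(proc8, proc3): proc8 during proc3 ✓
Count: 7.

7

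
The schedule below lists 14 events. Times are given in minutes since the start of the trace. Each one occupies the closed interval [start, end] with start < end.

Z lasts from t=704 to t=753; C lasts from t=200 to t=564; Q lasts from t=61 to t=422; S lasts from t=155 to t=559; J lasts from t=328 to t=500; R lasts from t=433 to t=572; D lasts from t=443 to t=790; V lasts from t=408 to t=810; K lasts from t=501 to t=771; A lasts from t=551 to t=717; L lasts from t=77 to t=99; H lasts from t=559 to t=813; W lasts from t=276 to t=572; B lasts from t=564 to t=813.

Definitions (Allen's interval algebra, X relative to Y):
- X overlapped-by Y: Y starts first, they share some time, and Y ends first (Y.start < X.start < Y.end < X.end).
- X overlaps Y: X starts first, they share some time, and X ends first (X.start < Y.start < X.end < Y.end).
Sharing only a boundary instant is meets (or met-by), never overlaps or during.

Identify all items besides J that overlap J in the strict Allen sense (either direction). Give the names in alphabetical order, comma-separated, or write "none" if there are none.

D, Q, R, V

Target J = [t=328, t=500].
A [t=551, t=717] → after → no.
B [t=564, t=813] → after → no.
C [t=200, t=564] → contains → no.
D [t=443, t=790] → overlapped-by → yes.
H [t=559, t=813] → after → no.
K [t=501, t=771] → after → no.
L [t=77, t=99] → before → no.
Q [t=61, t=422] → overlaps → yes.
R [t=433, t=572] → overlapped-by → yes.
S [t=155, t=559] → contains → no.
V [t=408, t=810] → overlapped-by → yes.
W [t=276, t=572] → contains → no.
Z [t=704, t=753] → after → no.
Result: D, Q, R, V.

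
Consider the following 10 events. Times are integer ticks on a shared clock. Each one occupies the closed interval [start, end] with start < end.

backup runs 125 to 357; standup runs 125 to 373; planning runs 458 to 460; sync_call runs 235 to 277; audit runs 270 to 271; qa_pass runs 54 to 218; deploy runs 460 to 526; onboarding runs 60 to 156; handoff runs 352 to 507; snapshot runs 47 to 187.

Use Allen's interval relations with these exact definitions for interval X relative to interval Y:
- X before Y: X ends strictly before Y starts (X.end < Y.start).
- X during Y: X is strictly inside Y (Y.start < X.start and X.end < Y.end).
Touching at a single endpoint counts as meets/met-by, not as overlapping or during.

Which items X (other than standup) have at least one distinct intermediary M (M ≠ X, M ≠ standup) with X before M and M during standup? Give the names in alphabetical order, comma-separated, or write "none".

onboarding, qa_pass, snapshot

Target standup = [125, 373].
Intermediaries M with M during standup: audit, sync_call.
Via audit — items with X before audit: onboarding, qa_pass, snapshot.
Via sync_call — items with X before sync_call: onboarding, qa_pass, snapshot.
Union: onboarding, qa_pass, snapshot.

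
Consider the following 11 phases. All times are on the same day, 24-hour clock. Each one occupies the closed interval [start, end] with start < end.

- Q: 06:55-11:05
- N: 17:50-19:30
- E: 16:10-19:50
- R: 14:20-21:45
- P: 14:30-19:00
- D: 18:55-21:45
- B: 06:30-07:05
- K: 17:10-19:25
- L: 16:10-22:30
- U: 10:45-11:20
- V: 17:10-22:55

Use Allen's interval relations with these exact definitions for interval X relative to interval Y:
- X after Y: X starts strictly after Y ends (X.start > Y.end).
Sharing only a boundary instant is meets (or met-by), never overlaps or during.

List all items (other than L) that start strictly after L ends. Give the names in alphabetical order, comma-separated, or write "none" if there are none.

Target L = [16:10, 22:30].
B [06:30, 07:05] → before → no.
D [18:55, 21:45] → during → no.
E [16:10, 19:50] → starts → no.
K [17:10, 19:25] → during → no.
N [17:50, 19:30] → during → no.
P [14:30, 19:00] → overlaps → no.
Q [06:55, 11:05] → before → no.
R [14:20, 21:45] → overlaps → no.
U [10:45, 11:20] → before → no.
V [17:10, 22:55] → overlapped-by → no.
Result: none.

none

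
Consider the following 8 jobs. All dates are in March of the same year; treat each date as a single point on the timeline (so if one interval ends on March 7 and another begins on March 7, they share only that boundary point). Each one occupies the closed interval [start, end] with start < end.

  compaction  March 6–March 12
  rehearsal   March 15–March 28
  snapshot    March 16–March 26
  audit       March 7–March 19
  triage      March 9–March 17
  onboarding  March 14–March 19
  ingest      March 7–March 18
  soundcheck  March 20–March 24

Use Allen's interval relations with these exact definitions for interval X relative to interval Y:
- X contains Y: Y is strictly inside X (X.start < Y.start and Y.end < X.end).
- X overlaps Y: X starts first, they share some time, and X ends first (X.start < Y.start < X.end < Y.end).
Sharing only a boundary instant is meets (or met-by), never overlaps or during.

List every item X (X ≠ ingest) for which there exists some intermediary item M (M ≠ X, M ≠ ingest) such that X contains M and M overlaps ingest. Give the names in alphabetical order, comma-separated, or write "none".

none

Target ingest = [March 7, March 18].
Intermediaries M with M overlaps ingest: compaction.
Via compaction — items with X contains compaction: none.
Union: none.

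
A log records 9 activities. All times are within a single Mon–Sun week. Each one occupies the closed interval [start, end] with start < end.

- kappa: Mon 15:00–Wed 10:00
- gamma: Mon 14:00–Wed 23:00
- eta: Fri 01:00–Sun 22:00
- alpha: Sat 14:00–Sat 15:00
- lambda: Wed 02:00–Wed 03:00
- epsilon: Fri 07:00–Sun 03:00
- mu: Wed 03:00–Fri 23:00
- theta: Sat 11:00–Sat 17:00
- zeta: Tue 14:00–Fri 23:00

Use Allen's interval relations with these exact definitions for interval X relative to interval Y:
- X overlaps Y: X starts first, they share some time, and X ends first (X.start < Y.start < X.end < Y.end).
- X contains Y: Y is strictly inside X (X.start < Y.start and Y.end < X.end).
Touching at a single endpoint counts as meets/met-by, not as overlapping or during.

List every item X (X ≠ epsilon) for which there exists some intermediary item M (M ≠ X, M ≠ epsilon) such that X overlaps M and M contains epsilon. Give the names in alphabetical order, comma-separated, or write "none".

Target epsilon = [Fri 07:00, Sun 03:00].
Intermediaries M with M contains epsilon: eta.
Via eta — items with X overlaps eta: mu, zeta.
Union: mu, zeta.

mu, zeta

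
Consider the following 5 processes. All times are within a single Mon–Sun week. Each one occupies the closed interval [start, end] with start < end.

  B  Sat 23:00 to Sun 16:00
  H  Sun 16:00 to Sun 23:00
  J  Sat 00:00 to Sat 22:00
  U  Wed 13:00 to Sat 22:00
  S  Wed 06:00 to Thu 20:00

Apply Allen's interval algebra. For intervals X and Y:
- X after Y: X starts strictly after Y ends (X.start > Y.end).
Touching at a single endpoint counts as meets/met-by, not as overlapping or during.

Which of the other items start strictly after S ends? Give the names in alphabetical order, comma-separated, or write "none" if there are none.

B, H, J

Target S = [Wed 06:00, Thu 20:00].
B [Sat 23:00, Sun 16:00] → after → yes.
H [Sun 16:00, Sun 23:00] → after → yes.
J [Sat 00:00, Sat 22:00] → after → yes.
U [Wed 13:00, Sat 22:00] → overlapped-by → no.
Result: B, H, J.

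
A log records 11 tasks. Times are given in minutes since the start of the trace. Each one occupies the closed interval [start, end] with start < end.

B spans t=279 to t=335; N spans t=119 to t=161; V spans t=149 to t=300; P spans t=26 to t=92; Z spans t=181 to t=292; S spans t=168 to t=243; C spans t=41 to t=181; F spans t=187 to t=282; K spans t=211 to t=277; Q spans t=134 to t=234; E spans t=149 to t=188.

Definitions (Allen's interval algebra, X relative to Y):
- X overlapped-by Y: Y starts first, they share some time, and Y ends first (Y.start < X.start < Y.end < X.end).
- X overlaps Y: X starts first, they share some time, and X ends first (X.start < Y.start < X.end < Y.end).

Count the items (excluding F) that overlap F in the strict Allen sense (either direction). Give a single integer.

4

Target F = [t=187, t=282].
B [t=279, t=335] → overlapped-by → counts.
C [t=41, t=181] → before → no.
E [t=149, t=188] → overlaps → counts.
K [t=211, t=277] → during → no.
N [t=119, t=161] → before → no.
P [t=26, t=92] → before → no.
Q [t=134, t=234] → overlaps → counts.
S [t=168, t=243] → overlaps → counts.
V [t=149, t=300] → contains → no.
Z [t=181, t=292] → contains → no.
Total: 4.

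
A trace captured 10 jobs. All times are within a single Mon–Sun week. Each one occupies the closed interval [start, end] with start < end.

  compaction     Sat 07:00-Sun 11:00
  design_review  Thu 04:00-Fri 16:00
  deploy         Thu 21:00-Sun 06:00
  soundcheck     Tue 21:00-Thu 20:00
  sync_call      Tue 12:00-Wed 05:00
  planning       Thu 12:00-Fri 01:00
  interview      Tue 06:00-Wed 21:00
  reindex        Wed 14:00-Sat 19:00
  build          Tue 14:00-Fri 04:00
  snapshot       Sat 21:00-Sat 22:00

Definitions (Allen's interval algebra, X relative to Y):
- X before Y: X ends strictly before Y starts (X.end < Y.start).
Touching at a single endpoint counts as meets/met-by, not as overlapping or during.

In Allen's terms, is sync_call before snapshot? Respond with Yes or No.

sync_call = [Tue 12:00, Wed 05:00], snapshot = [Sat 21:00, Sat 22:00].
Actual relation of sync_call to snapshot: before.
Asked whether 'before' holds → Yes.

Yes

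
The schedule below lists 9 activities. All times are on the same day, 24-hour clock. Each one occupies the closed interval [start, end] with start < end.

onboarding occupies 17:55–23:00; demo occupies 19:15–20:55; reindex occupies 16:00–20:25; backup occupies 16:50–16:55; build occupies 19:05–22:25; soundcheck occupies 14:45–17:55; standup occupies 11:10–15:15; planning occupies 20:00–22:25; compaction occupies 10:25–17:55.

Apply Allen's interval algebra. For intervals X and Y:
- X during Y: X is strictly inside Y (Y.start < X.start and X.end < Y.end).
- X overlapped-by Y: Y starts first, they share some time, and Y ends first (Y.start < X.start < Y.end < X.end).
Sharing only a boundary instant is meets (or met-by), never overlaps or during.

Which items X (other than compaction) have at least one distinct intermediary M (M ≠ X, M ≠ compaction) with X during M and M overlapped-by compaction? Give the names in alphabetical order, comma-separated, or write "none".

Target compaction = [10:25, 17:55].
Intermediaries M with M overlapped-by compaction: reindex.
Via reindex — items with X during reindex: backup.
Union: backup.

backup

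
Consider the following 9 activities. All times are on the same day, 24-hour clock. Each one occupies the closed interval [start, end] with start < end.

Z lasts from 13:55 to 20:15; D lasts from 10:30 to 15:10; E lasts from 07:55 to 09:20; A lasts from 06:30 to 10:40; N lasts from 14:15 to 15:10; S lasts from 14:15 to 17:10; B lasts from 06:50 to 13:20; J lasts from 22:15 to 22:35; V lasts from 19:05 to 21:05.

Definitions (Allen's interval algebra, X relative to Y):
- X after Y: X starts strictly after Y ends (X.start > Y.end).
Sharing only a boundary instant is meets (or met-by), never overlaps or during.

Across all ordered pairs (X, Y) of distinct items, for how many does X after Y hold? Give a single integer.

Checking all 72 ordered pairs for relation 'after'; matching pairs in alphabetical order:
(D, E): D after E ✓
(J, A): J after A ✓
(J, B): J after B ✓
(J, D): J after D ✓
(J, E): J after E ✓
(J, N): J after N ✓
(J, S): J after S ✓
(J, V): J after V ✓
(J, Z): J after Z ✓
(N, A): N after A ✓
(N, B): N after B ✓
(N, E): N after E ✓
(S, A): S after A ✓
(S, B): S after B ✓
(S, E): S after E ✓
(V, A): V after A ✓
(V, B): V after B ✓
(V, D): V after D ✓
(V, E): V after E ✓
(V, N): V after N ✓
(V, S): V after S ✓
(Z, A): Z after A ✓
(Z, B): Z after B ✓
(Z, E): Z after E ✓
Count: 24.

24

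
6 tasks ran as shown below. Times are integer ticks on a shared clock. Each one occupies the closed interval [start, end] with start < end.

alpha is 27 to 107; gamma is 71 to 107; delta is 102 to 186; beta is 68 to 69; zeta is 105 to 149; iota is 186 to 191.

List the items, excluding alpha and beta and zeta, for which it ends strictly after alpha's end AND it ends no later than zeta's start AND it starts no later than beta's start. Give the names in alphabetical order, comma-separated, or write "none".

Conditions: its end is strictly after alpha's end (X.end > 107) AND its end is no later than zeta's start (X.end <= 105) AND its start is no later than beta's start (X.start <= 68).
delta: end 186 > 107? ✓; end 186 <= 105? ✗; start 102 <= 68? ✗ → no.
gamma: end 107 > 107? ✗; end 107 <= 105? ✗; start 71 <= 68? ✗ → no.
iota: end 191 > 107? ✓; end 191 <= 105? ✗; start 186 <= 68? ✗ → no.
Result: none.

none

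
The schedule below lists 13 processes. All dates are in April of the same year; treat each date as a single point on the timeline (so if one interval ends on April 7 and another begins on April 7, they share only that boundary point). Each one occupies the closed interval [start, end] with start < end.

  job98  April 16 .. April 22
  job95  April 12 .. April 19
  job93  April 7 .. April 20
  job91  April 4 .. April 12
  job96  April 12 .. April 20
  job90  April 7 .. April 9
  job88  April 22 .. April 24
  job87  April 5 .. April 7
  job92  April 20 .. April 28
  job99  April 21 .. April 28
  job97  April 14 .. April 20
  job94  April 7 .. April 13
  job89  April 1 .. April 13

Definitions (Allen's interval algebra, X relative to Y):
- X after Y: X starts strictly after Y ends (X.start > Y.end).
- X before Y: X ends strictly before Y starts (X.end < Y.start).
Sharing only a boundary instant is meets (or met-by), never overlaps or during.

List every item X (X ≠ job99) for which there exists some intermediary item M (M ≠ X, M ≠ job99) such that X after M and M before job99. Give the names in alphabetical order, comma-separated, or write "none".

job88, job92, job95, job96, job97, job98

Target job99 = [April 21, April 28].
Intermediaries M with M before job99: job87, job89, job90, job91, job93, job94, job95, job96, job97.
Via job87 — items with X after job87: job88, job92, job95, job96, job97, job98.
Via job89 — items with X after job89: job88, job92, job97, job98.
Via job90 — items with X after job90: job88, job92, job95, job96, job97, job98.
Via job91 — items with X after job91: job88, job92, job97, job98.
Via job93 — items with X after job93: job88.
Via job94 — items with X after job94: job88, job92, job97, job98.
Via job95 — items with X after job95: job88, job92.
Via job96 — items with X after job96: job88.
Via job97 — items with X after job97: job88.
Union: job88, job92, job95, job96, job97, job98.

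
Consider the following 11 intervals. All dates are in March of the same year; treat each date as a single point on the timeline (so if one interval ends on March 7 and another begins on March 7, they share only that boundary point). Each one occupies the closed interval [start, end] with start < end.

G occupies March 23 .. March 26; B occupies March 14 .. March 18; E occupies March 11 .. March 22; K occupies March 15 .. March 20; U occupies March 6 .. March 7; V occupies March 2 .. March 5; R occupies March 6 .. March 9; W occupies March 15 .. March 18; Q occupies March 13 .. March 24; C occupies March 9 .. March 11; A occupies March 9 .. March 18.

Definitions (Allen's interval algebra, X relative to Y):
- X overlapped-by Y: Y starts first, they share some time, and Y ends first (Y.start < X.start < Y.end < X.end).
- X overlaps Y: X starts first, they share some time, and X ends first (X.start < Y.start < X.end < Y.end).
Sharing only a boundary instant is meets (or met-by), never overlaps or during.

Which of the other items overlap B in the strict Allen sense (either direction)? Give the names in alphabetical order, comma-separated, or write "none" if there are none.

K

Target B = [March 14, March 18].
A [March 9, March 18] → finished-by → no.
C [March 9, March 11] → before → no.
E [March 11, March 22] → contains → no.
G [March 23, March 26] → after → no.
K [March 15, March 20] → overlapped-by → yes.
Q [March 13, March 24] → contains → no.
R [March 6, March 9] → before → no.
U [March 6, March 7] → before → no.
V [March 2, March 5] → before → no.
W [March 15, March 18] → finishes → no.
Result: K.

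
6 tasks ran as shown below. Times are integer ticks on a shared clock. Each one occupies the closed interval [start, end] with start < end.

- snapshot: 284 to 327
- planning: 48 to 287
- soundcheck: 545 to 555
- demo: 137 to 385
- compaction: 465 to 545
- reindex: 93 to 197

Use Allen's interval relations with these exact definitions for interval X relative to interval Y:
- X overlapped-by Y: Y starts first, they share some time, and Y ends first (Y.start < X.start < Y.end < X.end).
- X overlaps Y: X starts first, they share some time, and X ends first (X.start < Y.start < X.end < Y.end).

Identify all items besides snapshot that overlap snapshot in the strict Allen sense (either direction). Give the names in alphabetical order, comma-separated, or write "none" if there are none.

planning

Target snapshot = [284, 327].
compaction [465, 545] → after → no.
demo [137, 385] → contains → no.
planning [48, 287] → overlaps → yes.
reindex [93, 197] → before → no.
soundcheck [545, 555] → after → no.
Result: planning.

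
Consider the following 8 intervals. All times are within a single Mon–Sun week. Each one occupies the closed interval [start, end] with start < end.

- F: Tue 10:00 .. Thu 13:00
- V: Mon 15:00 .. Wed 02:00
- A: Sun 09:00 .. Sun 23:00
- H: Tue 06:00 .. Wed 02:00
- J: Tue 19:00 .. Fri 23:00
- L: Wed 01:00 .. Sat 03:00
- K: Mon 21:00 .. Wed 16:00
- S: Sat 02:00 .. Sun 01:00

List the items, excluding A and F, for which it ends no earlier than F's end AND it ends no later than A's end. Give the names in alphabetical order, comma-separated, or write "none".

J, L, S

Conditions: its end is no earlier than F's end (X.end >= Thu 13:00) AND its end is no later than A's end (X.end <= Sun 23:00).
H: end Wed 02:00 >= Thu 13:00? ✗; end Wed 02:00 <= Sun 23:00? ✓ → no.
J: end Fri 23:00 >= Thu 13:00? ✓; end Fri 23:00 <= Sun 23:00? ✓ → yes.
K: end Wed 16:00 >= Thu 13:00? ✗; end Wed 16:00 <= Sun 23:00? ✓ → no.
L: end Sat 03:00 >= Thu 13:00? ✓; end Sat 03:00 <= Sun 23:00? ✓ → yes.
S: end Sun 01:00 >= Thu 13:00? ✓; end Sun 01:00 <= Sun 23:00? ✓ → yes.
V: end Wed 02:00 >= Thu 13:00? ✗; end Wed 02:00 <= Sun 23:00? ✓ → no.
Result: J, L, S.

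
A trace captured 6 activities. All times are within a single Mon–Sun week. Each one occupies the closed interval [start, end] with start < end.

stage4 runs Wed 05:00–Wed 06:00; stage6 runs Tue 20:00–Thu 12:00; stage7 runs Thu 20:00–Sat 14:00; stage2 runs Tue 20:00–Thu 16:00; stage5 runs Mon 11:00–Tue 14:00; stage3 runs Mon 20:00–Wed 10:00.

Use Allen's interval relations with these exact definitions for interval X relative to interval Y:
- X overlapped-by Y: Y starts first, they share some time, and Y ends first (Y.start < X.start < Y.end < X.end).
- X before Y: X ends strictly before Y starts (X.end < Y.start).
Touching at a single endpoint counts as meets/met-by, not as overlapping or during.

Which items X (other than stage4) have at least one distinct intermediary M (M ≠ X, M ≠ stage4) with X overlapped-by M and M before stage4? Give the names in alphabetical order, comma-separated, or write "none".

Target stage4 = [Wed 05:00, Wed 06:00].
Intermediaries M with M before stage4: stage5.
Via stage5 — items with X overlapped-by stage5: stage3.
Union: stage3.

stage3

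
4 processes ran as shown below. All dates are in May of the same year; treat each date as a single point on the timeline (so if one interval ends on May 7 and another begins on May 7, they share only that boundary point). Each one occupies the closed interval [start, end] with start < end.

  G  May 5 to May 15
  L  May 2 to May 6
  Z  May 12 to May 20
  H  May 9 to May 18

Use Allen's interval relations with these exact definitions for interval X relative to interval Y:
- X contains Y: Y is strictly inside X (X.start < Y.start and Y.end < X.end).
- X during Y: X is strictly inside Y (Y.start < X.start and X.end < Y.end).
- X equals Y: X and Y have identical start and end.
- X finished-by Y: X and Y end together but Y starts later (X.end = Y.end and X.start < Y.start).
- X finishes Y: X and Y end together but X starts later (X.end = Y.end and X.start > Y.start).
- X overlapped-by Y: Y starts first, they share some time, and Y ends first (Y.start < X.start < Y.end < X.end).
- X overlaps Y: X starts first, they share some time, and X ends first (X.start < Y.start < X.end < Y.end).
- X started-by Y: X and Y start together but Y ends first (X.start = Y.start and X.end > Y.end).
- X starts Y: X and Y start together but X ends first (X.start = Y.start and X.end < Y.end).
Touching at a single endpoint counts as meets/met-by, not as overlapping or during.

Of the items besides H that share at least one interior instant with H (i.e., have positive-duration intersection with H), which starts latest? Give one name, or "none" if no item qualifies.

Target H = [May 9, May 18].
G [May 5, May 15] → overlaps → candidate.
L [May 2, May 6] → before → excluded.
Z [May 12, May 20] → overlapped-by → candidate.
Among candidates, latest start is May 12 → Z.

Z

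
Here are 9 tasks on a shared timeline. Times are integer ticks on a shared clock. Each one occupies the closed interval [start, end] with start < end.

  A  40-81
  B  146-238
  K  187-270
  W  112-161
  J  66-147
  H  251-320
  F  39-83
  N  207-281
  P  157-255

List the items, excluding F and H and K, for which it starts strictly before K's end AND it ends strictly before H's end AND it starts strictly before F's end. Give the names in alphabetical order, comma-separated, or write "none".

A, J

Conditions: its start is strictly before K's end (X.start < 270) AND its end is strictly before H's end (X.end < 320) AND its start is strictly before F's end (X.start < 83).
A: start 40 < 270? ✓; end 81 < 320? ✓; start 40 < 83? ✓ → yes.
B: start 146 < 270? ✓; end 238 < 320? ✓; start 146 < 83? ✗ → no.
J: start 66 < 270? ✓; end 147 < 320? ✓; start 66 < 83? ✓ → yes.
N: start 207 < 270? ✓; end 281 < 320? ✓; start 207 < 83? ✗ → no.
P: start 157 < 270? ✓; end 255 < 320? ✓; start 157 < 83? ✗ → no.
W: start 112 < 270? ✓; end 161 < 320? ✓; start 112 < 83? ✗ → no.
Result: A, J.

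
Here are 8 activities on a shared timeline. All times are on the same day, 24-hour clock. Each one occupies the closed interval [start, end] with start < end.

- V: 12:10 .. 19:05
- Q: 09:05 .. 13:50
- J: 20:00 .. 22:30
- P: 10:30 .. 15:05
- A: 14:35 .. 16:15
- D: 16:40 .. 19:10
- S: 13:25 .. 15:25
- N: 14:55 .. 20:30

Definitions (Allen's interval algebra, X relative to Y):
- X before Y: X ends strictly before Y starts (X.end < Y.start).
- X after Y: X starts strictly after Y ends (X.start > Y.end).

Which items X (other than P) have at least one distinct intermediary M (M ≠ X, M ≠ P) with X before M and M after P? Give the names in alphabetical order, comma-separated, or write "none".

A, D, Q, S, V

Target P = [10:30, 15:05].
Intermediaries M with M after P: D, J.
Via D — items with X before D: A, Q, S.
Via J — items with X before J: A, D, Q, S, V.
Union: A, D, Q, S, V.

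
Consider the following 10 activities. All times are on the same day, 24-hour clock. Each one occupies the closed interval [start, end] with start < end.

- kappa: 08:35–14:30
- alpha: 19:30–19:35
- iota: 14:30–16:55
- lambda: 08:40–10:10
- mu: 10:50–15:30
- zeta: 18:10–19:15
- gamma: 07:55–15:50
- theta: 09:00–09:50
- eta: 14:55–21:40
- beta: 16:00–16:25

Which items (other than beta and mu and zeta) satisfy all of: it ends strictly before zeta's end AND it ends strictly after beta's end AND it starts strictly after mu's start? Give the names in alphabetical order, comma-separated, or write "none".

Conditions: its end is strictly before zeta's end (X.end < 19:15) AND its end is strictly after beta's end (X.end > 16:25) AND its start is strictly after mu's start (X.start > 10:50).
alpha: end 19:35 < 19:15? ✗; end 19:35 > 16:25? ✓; start 19:30 > 10:50? ✓ → no.
eta: end 21:40 < 19:15? ✗; end 21:40 > 16:25? ✓; start 14:55 > 10:50? ✓ → no.
gamma: end 15:50 < 19:15? ✓; end 15:50 > 16:25? ✗; start 07:55 > 10:50? ✗ → no.
iota: end 16:55 < 19:15? ✓; end 16:55 > 16:25? ✓; start 14:30 > 10:50? ✓ → yes.
kappa: end 14:30 < 19:15? ✓; end 14:30 > 16:25? ✗; start 08:35 > 10:50? ✗ → no.
lambda: end 10:10 < 19:15? ✓; end 10:10 > 16:25? ✗; start 08:40 > 10:50? ✗ → no.
theta: end 09:50 < 19:15? ✓; end 09:50 > 16:25? ✗; start 09:00 > 10:50? ✗ → no.
Result: iota.

iota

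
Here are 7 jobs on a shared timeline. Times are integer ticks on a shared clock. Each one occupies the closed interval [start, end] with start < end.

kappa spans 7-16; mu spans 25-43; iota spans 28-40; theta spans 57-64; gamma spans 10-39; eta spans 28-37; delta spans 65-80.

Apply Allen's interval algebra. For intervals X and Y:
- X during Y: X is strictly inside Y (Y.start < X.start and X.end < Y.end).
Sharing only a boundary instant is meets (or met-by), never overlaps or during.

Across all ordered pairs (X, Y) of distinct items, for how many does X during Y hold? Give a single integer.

3

Checking all 42 ordered pairs for relation 'during'; matching pairs in alphabetical order:
(eta, gamma): eta during gamma ✓
(eta, mu): eta during mu ✓
(iota, mu): iota during mu ✓
Count: 3.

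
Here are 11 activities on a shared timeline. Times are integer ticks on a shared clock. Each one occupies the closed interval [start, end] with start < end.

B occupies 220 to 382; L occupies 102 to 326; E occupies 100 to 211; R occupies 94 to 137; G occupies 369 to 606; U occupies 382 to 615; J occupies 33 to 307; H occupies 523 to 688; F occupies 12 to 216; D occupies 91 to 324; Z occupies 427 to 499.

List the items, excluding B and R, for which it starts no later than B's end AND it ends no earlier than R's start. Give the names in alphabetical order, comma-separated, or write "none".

D, E, F, G, J, L, U

Conditions: its start is no later than B's end (X.start <= 382) AND its end is no earlier than R's start (X.end >= 94).
D: start 91 <= 382? ✓; end 324 >= 94? ✓ → yes.
E: start 100 <= 382? ✓; end 211 >= 94? ✓ → yes.
F: start 12 <= 382? ✓; end 216 >= 94? ✓ → yes.
G: start 369 <= 382? ✓; end 606 >= 94? ✓ → yes.
H: start 523 <= 382? ✗; end 688 >= 94? ✓ → no.
J: start 33 <= 382? ✓; end 307 >= 94? ✓ → yes.
L: start 102 <= 382? ✓; end 326 >= 94? ✓ → yes.
U: start 382 <= 382? ✓; end 615 >= 94? ✓ → yes.
Z: start 427 <= 382? ✗; end 499 >= 94? ✓ → no.
Result: D, E, F, G, J, L, U.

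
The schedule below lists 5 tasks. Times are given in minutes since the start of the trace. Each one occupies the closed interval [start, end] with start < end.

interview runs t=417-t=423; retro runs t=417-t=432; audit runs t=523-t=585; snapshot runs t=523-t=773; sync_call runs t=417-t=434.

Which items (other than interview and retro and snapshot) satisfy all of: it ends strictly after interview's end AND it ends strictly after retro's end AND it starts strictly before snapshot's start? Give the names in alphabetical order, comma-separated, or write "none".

Conditions: its end is strictly after interview's end (X.end > t=423) AND its end is strictly after retro's end (X.end > t=432) AND its start is strictly before snapshot's start (X.start < t=523).
audit: end t=585 > t=423? ✓; end t=585 > t=432? ✓; start t=523 < t=523? ✗ → no.
sync_call: end t=434 > t=423? ✓; end t=434 > t=432? ✓; start t=417 < t=523? ✓ → yes.
Result: sync_call.

sync_call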